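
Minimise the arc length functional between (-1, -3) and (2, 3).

Arc-length functional: J[y] = ∫ sqrt(1 + (y')^2) dx.
Lagrangian L = sqrt(1 + (y')^2) has no explicit y dependence, so ∂L/∂y = 0 and the Euler-Lagrange equation gives
    d/dx( y' / sqrt(1 + (y')^2) ) = 0  ⇒  y' / sqrt(1 + (y')^2) = const.
Hence y' is constant, so y(x) is affine.
Fitting the endpoints (-1, -3) and (2, 3):
    slope m = (3 − (-3)) / (2 − (-1)) = 2,
    intercept c = (-3) − m·(-1) = -1.
Extremal: y(x) = 2 x - 1.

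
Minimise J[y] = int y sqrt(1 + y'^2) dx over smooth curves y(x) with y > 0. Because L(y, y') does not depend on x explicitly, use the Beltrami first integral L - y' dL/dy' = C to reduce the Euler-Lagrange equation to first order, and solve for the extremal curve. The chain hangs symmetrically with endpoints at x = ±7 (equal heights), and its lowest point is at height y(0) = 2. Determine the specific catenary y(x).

The Lagrangian L(y, y') = y sqrt(1 + y'^2) has no explicit x dependence, so the Beltrami identity applies:
    L − y' ∂L/∂y' = C.
Compute ∂L/∂y' = y · y' / sqrt(1 + y'^2). Then
    L − y' ∂L/∂y'
    = y sqrt(1 + y'^2) − y · y'^2 / sqrt(1 + y'^2)
    = y (1 + y'^2 − y'^2) / sqrt(1 + y'^2)
    = y / sqrt(1 + y'^2) = C.
Squaring gives y^2 = C^2 (1 + y'^2), i.e.
    y'^2 = y^2 / C^2 − 1.
Separating variables,
    dy / sqrt(y^2 − C^2) = dx / C,
and integrating gives arccosh(y / C) = (x − a)/C, so
    y(x) = C cosh((x − a)/C),
the catenary. The constants C and a are fixed by the two endpoint conditions (and, for the hanging-chain problem, the length constraint selects C).
Now fit the given data. The endpoints x = ±7 are symmetric at equal height, so the catenary is even about its minimum: a = 0 and y(x) = C cosh(x/C). The lowest point is y(0) = C cosh(0) = C, and we are told y(0) = 2, so C = 2. Therefore
    y(x) = 2 cosh(x/2),
and at the endpoints
    y(±7) = 2 cosh(7/2).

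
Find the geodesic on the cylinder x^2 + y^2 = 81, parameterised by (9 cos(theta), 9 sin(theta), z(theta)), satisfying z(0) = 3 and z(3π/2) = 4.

Parameterise the cylinder of radius R = 9 as
    r(θ) = (9 cos θ, 9 sin θ, z(θ)).
The arc-length element is
    ds = sqrt(81 + (dz/dθ)^2) dθ,
so the Lagrangian is L = sqrt(81 + z'^2).
L depends on z' only, not on z or θ, so ∂L/∂z = 0 and
    ∂L/∂z' = z' / sqrt(81 + z'^2).
The Euler-Lagrange equation gives
    d/dθ( z' / sqrt(81 + z'^2) ) = 0,
so z' is constant. Integrating once:
    z(θ) = a θ + b,
a helix on the cylinder (a straight line when the cylinder is unrolled). The constants a, b are determined by the endpoint conditions.
With endpoint conditions z(0) = 3 and z(3π/2) = 4: from z(0) = b we get b = 3, and a·3π/2 + 3 = 4 gives a = 2/(3π), so
    z(θ) = (2/(3π)) θ + 3.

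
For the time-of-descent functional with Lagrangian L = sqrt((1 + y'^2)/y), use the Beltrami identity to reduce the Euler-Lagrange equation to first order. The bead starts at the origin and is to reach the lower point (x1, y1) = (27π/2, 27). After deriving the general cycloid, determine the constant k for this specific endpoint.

The Lagrangian L = sqrt((1 + y'^2) / y) has no explicit x dependence, so the Beltrami identity applies:
    L − y' ∂L/∂y' = C.
Compute ∂L/∂y' = y' / sqrt(y (1 + y'^2)).
Substitute:
    sqrt((1 + y'^2)/y) − y'·y' / sqrt(y (1 + y'^2))
    = (1 + y'^2) / sqrt(y (1 + y'^2)) − y'^2 / sqrt(y (1 + y'^2))
    = 1 / sqrt(y (1 + y'^2)) = C.
Squaring and rearranging gives the first integral
    y (1 + y'^2) = 1/C^2 =: k   (constant).
Solving this first-order ODE by the substitution
    y = (k/2)(1 − cos θ)
yields the cycloid parameterisation
    x(θ) = (k/2)(θ − sin θ),   y(θ) = (k/2)(1 − cos θ).
The constant k is fixed by the endpoint condition.
Now fit the given lower endpoint (x1, y1) = (27π/2, 27). At the bottom of the first arch (θ = π), the parametric equations give
    y(π) = (k/2)(1 − cos π) = k,
    x(π) = (k/2)(π − sin π) = kπ/2.
Matching y(π) = 27 gives k = 27, consistent with x(π) = 27π/2. Therefore the specific cycloid is
    x(θ) = (27/2)(θ − sin θ),   y(θ) = (27/2)(1 − cos θ).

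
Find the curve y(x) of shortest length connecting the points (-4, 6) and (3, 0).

Arc-length functional: J[y] = ∫ sqrt(1 + (y')^2) dx.
Lagrangian L = sqrt(1 + (y')^2) has no explicit y dependence, so ∂L/∂y = 0 and the Euler-Lagrange equation gives
    d/dx( y' / sqrt(1 + (y')^2) ) = 0  ⇒  y' / sqrt(1 + (y')^2) = const.
Hence y' is constant, so y(x) is affine.
Fitting the endpoints (-4, 6) and (3, 0):
    slope m = (0 − 6) / (3 − (-4)) = -6/7,
    intercept c = 6 − m·(-4) = 18/7.
Extremal: y(x) = (-6/7) x + 18/7.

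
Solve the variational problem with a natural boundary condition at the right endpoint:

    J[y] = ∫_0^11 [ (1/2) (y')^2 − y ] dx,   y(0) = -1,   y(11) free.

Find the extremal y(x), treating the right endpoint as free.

The Lagrangian L = (1/2) (y')^2 − y gives
    ∂L/∂y = −1,   ∂L/∂y' = y'.
Euler-Lagrange: d/dx(y') − (−1) = 0, i.e. y'' + 1 = 0, so
    y(x) = −(1/2) x^2 + C1 x + C2.
Fixed left endpoint y(0) = -1 ⇒ C2 = -1.
The right endpoint x = 11 is free, so the natural (transversality) condition is ∂L/∂y' |_{x=11} = 0, i.e. y'(11) = 0.
Compute y'(x) = −1 x + C1, so y'(11) = −11 + C1 = 0 ⇒ C1 = 11.
Therefore the extremal is
    y(x) = −x^2/2 + 11 x − 1.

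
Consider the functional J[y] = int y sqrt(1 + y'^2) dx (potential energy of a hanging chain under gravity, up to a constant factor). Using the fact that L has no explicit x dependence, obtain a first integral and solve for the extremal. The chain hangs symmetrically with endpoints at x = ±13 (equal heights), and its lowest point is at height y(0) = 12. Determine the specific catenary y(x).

The Lagrangian L(y, y') = y sqrt(1 + y'^2) has no explicit x dependence, so the Beltrami identity applies:
    L − y' ∂L/∂y' = C.
Compute ∂L/∂y' = y · y' / sqrt(1 + y'^2). Then
    L − y' ∂L/∂y'
    = y sqrt(1 + y'^2) − y · y'^2 / sqrt(1 + y'^2)
    = y (1 + y'^2 − y'^2) / sqrt(1 + y'^2)
    = y / sqrt(1 + y'^2) = C.
Squaring gives y^2 = C^2 (1 + y'^2), i.e.
    y'^2 = y^2 / C^2 − 1.
Separating variables,
    dy / sqrt(y^2 − C^2) = dx / C,
and integrating gives arccosh(y / C) = (x − a)/C, so
    y(x) = C cosh((x − a)/C),
the catenary. The constants C and a are fixed by the two endpoint conditions (and, for the hanging-chain problem, the length constraint selects C).
Now fit the given data. The endpoints x = ±13 are symmetric at equal height, so the catenary is even about its minimum: a = 0 and y(x) = C cosh(x/C). The lowest point is y(0) = C cosh(0) = C, and we are told y(0) = 12, so C = 12. Therefore
    y(x) = 12 cosh(x/12),
and at the endpoints
    y(±13) = 12 cosh(13/12).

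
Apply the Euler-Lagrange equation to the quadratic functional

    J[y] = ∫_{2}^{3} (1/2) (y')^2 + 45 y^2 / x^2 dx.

The Lagrangian is L = (1/2) (y')^2 + 45 y^2 / x^2.
Compute ∂L/∂y = 90y/x^2, ∂L/∂y' = y'.
The Euler-Lagrange equation d/dx(∂L/∂y') − ∂L/∂y = 0 reduces to
    y'' − 90/x^2 · y = 0  (x > 0).
Its general solution is
    y(x) = A x^10 + B x^(-9),
with A, B fixed by the endpoint conditions.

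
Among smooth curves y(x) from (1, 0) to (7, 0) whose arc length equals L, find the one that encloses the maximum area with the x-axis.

Set up the augmented Lagrangian using a multiplier λ for the length constraint:
    F(y, y') = y − λ sqrt(1 + y'^2).
F has no explicit x dependence, so the Beltrami identity yields a first integral
    F − y' ∂F/∂y' = C.
Compute ∂F/∂y' = −λ y' / sqrt(1 + y'^2). Then
    y − λ sqrt(1 + y'^2) + λ y'^2 / sqrt(1 + y'^2) = C
    ⇒  y − λ / sqrt(1 + y'^2) = C.
Solving for y' and integrating gives
    (x − a)^2 + (y − b)^2 = λ^2,
a circular arc of radius λ. The constants a, b are determined by the endpoint conditions y(1) = y(7) = 0, and λ is fixed implicitly by the length constraint
    ∫_{1}^{7} sqrt(1 + y'^2) dx = L.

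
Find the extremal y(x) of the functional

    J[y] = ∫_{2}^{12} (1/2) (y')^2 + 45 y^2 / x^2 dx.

The Lagrangian is L = (1/2) (y')^2 + 45 y^2 / x^2.
Compute ∂L/∂y = 90y/x^2, ∂L/∂y' = y'.
The Euler-Lagrange equation d/dx(∂L/∂y') − ∂L/∂y = 0 reduces to
    y'' − 90/x^2 · y = 0  (x > 0).
Its general solution is
    y(x) = A x^10 + B x^(-9),
with A, B fixed by the endpoint conditions.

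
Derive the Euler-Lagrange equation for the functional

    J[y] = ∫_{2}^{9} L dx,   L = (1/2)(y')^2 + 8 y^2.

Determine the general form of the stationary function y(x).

The Lagrangian is L = (1/2)(y')^2 + 8 y^2.
∂L/∂y = 16y.
∂L/∂y' = y'.
The Euler-Lagrange equation d/dx(∂L/∂y') − ∂L/∂y = 0 becomes:
    y'' - 16 y = 0
General solution: y(x) = A e^(4x) + B e^(-4x), where A and B are arbitrary constants fixed by the endpoint conditions.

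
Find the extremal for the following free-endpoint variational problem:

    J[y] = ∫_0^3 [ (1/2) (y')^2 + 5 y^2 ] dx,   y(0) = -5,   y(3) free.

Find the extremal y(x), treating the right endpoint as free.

The Lagrangian L = (1/2) (y')^2 + 5 y^2 gives
    ∂L/∂y = 10 y,   ∂L/∂y' = y'.
Euler-Lagrange: y'' − 10 y = 0.
With k = sqrt(10), the general solution is
    y(x) = A cosh(sqrt(10) x) + B sinh(sqrt(10) x).
Fixed left endpoint y(0) = -5 ⇒ A = -5.
The right endpoint x = 3 is free, so the natural (transversality) condition is ∂L/∂y' |_{x=3} = 0, i.e. y'(3) = 0.
Compute y'(x) = A k sinh(k x) + B k cosh(k x), so
    y'(3) = A k sinh(k·3) + B k cosh(k·3) = 0
    ⇒ B = −A tanh(k·3) = 5 tanh(sqrt(10)·3).
Therefore the extremal is
    y(x) = −5 cosh(sqrt(10) x) + 5 tanh(sqrt(10)·3) sinh(sqrt(10) x).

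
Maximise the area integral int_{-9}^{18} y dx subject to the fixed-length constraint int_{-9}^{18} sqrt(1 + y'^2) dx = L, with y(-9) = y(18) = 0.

Set up the augmented Lagrangian using a multiplier λ for the length constraint:
    F(y, y') = y − λ sqrt(1 + y'^2).
F has no explicit x dependence, so the Beltrami identity yields a first integral
    F − y' ∂F/∂y' = C.
Compute ∂F/∂y' = −λ y' / sqrt(1 + y'^2). Then
    y − λ sqrt(1 + y'^2) + λ y'^2 / sqrt(1 + y'^2) = C
    ⇒  y − λ / sqrt(1 + y'^2) = C.
Solving for y' and integrating gives
    (x − a)^2 + (y − b)^2 = λ^2,
a circular arc of radius λ. The constants a, b are determined by the endpoint conditions y(-9) = y(18) = 0, and λ is fixed implicitly by the length constraint
    ∫_{-9}^{18} sqrt(1 + y'^2) dx = L.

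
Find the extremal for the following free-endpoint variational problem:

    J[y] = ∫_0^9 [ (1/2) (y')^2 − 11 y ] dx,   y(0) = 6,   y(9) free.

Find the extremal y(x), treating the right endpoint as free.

The Lagrangian L = (1/2) (y')^2 − 11 y gives
    ∂L/∂y = −11,   ∂L/∂y' = y'.
Euler-Lagrange: d/dx(y') − (−11) = 0, i.e. y'' + 11 = 0, so
    y(x) = −(11/2) x^2 + C1 x + C2.
Fixed left endpoint y(0) = 6 ⇒ C2 = 6.
The right endpoint x = 9 is free, so the natural (transversality) condition is ∂L/∂y' |_{x=9} = 0, i.e. y'(9) = 0.
Compute y'(x) = −11 x + C1, so y'(9) = −99 + C1 = 0 ⇒ C1 = 99.
Therefore the extremal is
    y(x) = −(11/2) x^2 + 99 x + 6.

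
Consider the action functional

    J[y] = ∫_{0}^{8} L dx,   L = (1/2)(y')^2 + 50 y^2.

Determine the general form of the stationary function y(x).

The Lagrangian is L = (1/2)(y')^2 + 50 y^2.
∂L/∂y = 100y.
∂L/∂y' = y'.
The Euler-Lagrange equation d/dx(∂L/∂y') − ∂L/∂y = 0 becomes:
    y'' - 100 y = 0
General solution: y(x) = A e^(10x) + B e^(-10x), where A and B are arbitrary constants fixed by the endpoint conditions.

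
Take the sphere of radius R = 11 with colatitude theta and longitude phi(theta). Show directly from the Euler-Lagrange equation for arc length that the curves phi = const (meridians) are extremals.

On the sphere of radius R = 11 with spherical coordinates (θ, φ), the induced metric is
    ds^2 = 121(dθ^2 + sin^2(θ) dφ^2).
Using θ as the parameter, the arc-length functional becomes
    J[φ] = ∫ 11 sqrt(1 + sin^2(θ) (dφ/dθ)^2) dθ.
So L = 11 sqrt(1 + sin^2(θ) φ'^2). Compute
    ∂L/∂φ = 0  (L has no explicit φ dependence),
    ∂L/∂φ' = 11 sin^2(θ) φ' / sqrt(1 + sin^2(θ) φ'^2).
For the candidate φ(θ) = c (constant), φ' = 0, so ∂L/∂φ' evaluated along the candidate vanishes, and ∂L/∂φ is identically zero. Hence
    d/dθ(∂L/∂φ') − ∂L/∂φ = 0
is satisfied. Therefore meridians φ = const are extremals of arc length — they are geodesics on the sphere.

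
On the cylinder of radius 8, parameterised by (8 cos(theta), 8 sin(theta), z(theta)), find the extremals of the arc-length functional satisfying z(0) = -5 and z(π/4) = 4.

Parameterise the cylinder of radius R = 8 as
    r(θ) = (8 cos θ, 8 sin θ, z(θ)).
The arc-length element is
    ds = sqrt(64 + (dz/dθ)^2) dθ,
so the Lagrangian is L = sqrt(64 + z'^2).
L depends on z' only, not on z or θ, so ∂L/∂z = 0 and
    ∂L/∂z' = z' / sqrt(64 + z'^2).
The Euler-Lagrange equation gives
    d/dθ( z' / sqrt(64 + z'^2) ) = 0,
so z' is constant. Integrating once:
    z(θ) = a θ + b,
a helix on the cylinder (a straight line when the cylinder is unrolled). The constants a, b are determined by the endpoint conditions.
With endpoint conditions z(0) = -5 and z(π/4) = 4: from z(0) = b we get b = -5, and a·π/4 + -5 = 4 gives a = 36/π, so
    z(θ) = (36/π) θ − 5.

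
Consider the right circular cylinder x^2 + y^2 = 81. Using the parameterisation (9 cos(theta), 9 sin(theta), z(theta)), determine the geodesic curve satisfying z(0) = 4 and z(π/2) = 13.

Parameterise the cylinder of radius R = 9 as
    r(θ) = (9 cos θ, 9 sin θ, z(θ)).
The arc-length element is
    ds = sqrt(81 + (dz/dθ)^2) dθ,
so the Lagrangian is L = sqrt(81 + z'^2).
L depends on z' only, not on z or θ, so ∂L/∂z = 0 and
    ∂L/∂z' = z' / sqrt(81 + z'^2).
The Euler-Lagrange equation gives
    d/dθ( z' / sqrt(81 + z'^2) ) = 0,
so z' is constant. Integrating once:
    z(θ) = a θ + b,
a helix on the cylinder (a straight line when the cylinder is unrolled). The constants a, b are determined by the endpoint conditions.
With endpoint conditions z(0) = 4 and z(π/2) = 13: from z(0) = b we get b = 4, and a·π/2 + 4 = 13 gives a = 18/π, so
    z(θ) = (18/π) θ + 4.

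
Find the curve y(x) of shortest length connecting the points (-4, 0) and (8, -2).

Arc-length functional: J[y] = ∫ sqrt(1 + (y')^2) dx.
Lagrangian L = sqrt(1 + (y')^2) has no explicit y dependence, so ∂L/∂y = 0 and the Euler-Lagrange equation gives
    d/dx( y' / sqrt(1 + (y')^2) ) = 0  ⇒  y' / sqrt(1 + (y')^2) = const.
Hence y' is constant, so y(x) is affine.
Fitting the endpoints (-4, 0) and (8, -2):
    slope m = ((-2) − 0) / (8 − (-4)) = -1/6,
    intercept c = 0 − m·(-4) = -2/3.
Extremal: y(x) = (-1/6) x - 2/3.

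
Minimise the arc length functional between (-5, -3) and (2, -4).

Arc-length functional: J[y] = ∫ sqrt(1 + (y')^2) dx.
Lagrangian L = sqrt(1 + (y')^2) has no explicit y dependence, so ∂L/∂y = 0 and the Euler-Lagrange equation gives
    d/dx( y' / sqrt(1 + (y')^2) ) = 0  ⇒  y' / sqrt(1 + (y')^2) = const.
Hence y' is constant, so y(x) is affine.
Fitting the endpoints (-5, -3) and (2, -4):
    slope m = ((-4) − (-3)) / (2 − (-5)) = -1/7,
    intercept c = (-3) − m·(-5) = -26/7.
Extremal: y(x) = (-1/7) x - 26/7.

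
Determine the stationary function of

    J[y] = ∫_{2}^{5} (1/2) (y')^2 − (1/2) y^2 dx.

The Lagrangian is L = (1/2) (y')^2 − (1/2) y^2.
Compute ∂L/∂y = -y, ∂L/∂y' = y'.
The Euler-Lagrange equation d/dx(∂L/∂y') − ∂L/∂y = 0 reduces to
    y'' + y = 0.
Its general solution is
    y(x) = A sin(x) + B cos(x),
with A, B fixed by the endpoint conditions.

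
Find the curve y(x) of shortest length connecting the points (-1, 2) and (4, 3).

Arc-length functional: J[y] = ∫ sqrt(1 + (y')^2) dx.
Lagrangian L = sqrt(1 + (y')^2) has no explicit y dependence, so ∂L/∂y = 0 and the Euler-Lagrange equation gives
    d/dx( y' / sqrt(1 + (y')^2) ) = 0  ⇒  y' / sqrt(1 + (y')^2) = const.
Hence y' is constant, so y(x) is affine.
Fitting the endpoints (-1, 2) and (4, 3):
    slope m = (3 − 2) / (4 − (-1)) = 1/5,
    intercept c = 2 − m·(-1) = 11/5.
Extremal: y(x) = (1/5) x + 11/5.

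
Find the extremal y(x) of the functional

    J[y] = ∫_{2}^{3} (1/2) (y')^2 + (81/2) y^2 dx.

The Lagrangian is L = (1/2) (y')^2 + (81/2) y^2.
Compute ∂L/∂y = 81y, ∂L/∂y' = y'.
The Euler-Lagrange equation d/dx(∂L/∂y') − ∂L/∂y = 0 reduces to
    y'' − 81 y = 0.
Its general solution is
    y(x) = A e^(9x) + B e^(−9x),
with A, B fixed by the endpoint conditions.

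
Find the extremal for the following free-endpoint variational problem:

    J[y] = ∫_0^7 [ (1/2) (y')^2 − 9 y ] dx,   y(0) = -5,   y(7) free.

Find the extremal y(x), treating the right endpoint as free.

The Lagrangian L = (1/2) (y')^2 − 9 y gives
    ∂L/∂y = −9,   ∂L/∂y' = y'.
Euler-Lagrange: d/dx(y') − (−9) = 0, i.e. y'' + 9 = 0, so
    y(x) = −(9/2) x^2 + C1 x + C2.
Fixed left endpoint y(0) = -5 ⇒ C2 = -5.
The right endpoint x = 7 is free, so the natural (transversality) condition is ∂L/∂y' |_{x=7} = 0, i.e. y'(7) = 0.
Compute y'(x) = −9 x + C1, so y'(7) = −63 + C1 = 0 ⇒ C1 = 63.
Therefore the extremal is
    y(x) = −(9/2) x^2 + 63 x − 5.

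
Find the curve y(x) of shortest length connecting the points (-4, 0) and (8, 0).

Arc-length functional: J[y] = ∫ sqrt(1 + (y')^2) dx.
Lagrangian L = sqrt(1 + (y')^2) has no explicit y dependence, so ∂L/∂y = 0 and the Euler-Lagrange equation gives
    d/dx( y' / sqrt(1 + (y')^2) ) = 0  ⇒  y' / sqrt(1 + (y')^2) = const.
Hence y' is constant, so y(x) is affine.
Fitting the endpoints (-4, 0) and (8, 0):
    slope m = (0 − 0) / (8 − (-4)) = 0,
    intercept c = 0 − m·(-4) = 0.
Extremal: y(x) = 0.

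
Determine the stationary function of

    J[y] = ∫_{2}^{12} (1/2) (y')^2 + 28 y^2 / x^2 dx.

The Lagrangian is L = (1/2) (y')^2 + 28 y^2 / x^2.
Compute ∂L/∂y = 56y/x^2, ∂L/∂y' = y'.
The Euler-Lagrange equation d/dx(∂L/∂y') − ∂L/∂y = 0 reduces to
    y'' − 56/x^2 · y = 0  (x > 0).
Its general solution is
    y(x) = A x^8 + B x^(-7),
with A, B fixed by the endpoint conditions.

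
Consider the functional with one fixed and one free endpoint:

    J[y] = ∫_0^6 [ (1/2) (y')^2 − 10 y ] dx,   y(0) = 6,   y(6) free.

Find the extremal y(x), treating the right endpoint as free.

The Lagrangian L = (1/2) (y')^2 − 10 y gives
    ∂L/∂y = −10,   ∂L/∂y' = y'.
Euler-Lagrange: d/dx(y') − (−10) = 0, i.e. y'' + 10 = 0, so
    y(x) = −(10/2) x^2 + C1 x + C2.
Fixed left endpoint y(0) = 6 ⇒ C2 = 6.
The right endpoint x = 6 is free, so the natural (transversality) condition is ∂L/∂y' |_{x=6} = 0, i.e. y'(6) = 0.
Compute y'(x) = −10 x + C1, so y'(6) = −60 + C1 = 0 ⇒ C1 = 60.
Therefore the extremal is
    y(x) = −5 x^2 + 60 x + 6.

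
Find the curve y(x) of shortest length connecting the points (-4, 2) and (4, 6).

Arc-length functional: J[y] = ∫ sqrt(1 + (y')^2) dx.
Lagrangian L = sqrt(1 + (y')^2) has no explicit y dependence, so ∂L/∂y = 0 and the Euler-Lagrange equation gives
    d/dx( y' / sqrt(1 + (y')^2) ) = 0  ⇒  y' / sqrt(1 + (y')^2) = const.
Hence y' is constant, so y(x) is affine.
Fitting the endpoints (-4, 2) and (4, 6):
    slope m = (6 − 2) / (4 − (-4)) = 1/2,
    intercept c = 2 − m·(-4) = 4.
Extremal: y(x) = (1/2) x + 4.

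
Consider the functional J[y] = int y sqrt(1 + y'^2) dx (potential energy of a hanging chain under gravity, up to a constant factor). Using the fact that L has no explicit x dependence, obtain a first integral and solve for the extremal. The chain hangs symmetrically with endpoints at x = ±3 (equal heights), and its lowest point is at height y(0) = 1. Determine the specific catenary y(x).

The Lagrangian L(y, y') = y sqrt(1 + y'^2) has no explicit x dependence, so the Beltrami identity applies:
    L − y' ∂L/∂y' = C.
Compute ∂L/∂y' = y · y' / sqrt(1 + y'^2). Then
    L − y' ∂L/∂y'
    = y sqrt(1 + y'^2) − y · y'^2 / sqrt(1 + y'^2)
    = y (1 + y'^2 − y'^2) / sqrt(1 + y'^2)
    = y / sqrt(1 + y'^2) = C.
Squaring gives y^2 = C^2 (1 + y'^2), i.e.
    y'^2 = y^2 / C^2 − 1.
Separating variables,
    dy / sqrt(y^2 − C^2) = dx / C,
and integrating gives arccosh(y / C) = (x − a)/C, so
    y(x) = C cosh((x − a)/C),
the catenary. The constants C and a are fixed by the two endpoint conditions (and, for the hanging-chain problem, the length constraint selects C).
Now fit the given data. The endpoints x = ±3 are symmetric at equal height, so the catenary is even about its minimum: a = 0 and y(x) = C cosh(x/C). The lowest point is y(0) = C cosh(0) = C, and we are told y(0) = 1, so C = 1. Therefore
    y(x) = cosh(x),
and at the endpoints
    y(±3) = cosh(3).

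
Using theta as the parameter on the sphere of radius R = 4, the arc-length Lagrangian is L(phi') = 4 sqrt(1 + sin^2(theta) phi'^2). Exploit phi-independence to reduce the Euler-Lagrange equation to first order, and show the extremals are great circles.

On the sphere of radius R = 4 with spherical coordinates (θ, φ), the induced metric is
    ds^2 = 16(dθ^2 + sin^2(θ) dφ^2).
Parameterise by θ; the arc-length functional is
    J[φ] = ∫ 4 sqrt(1 + sin^2(θ) (dφ/dθ)^2) dθ,
so L = 4 sqrt(1 + sin^2(θ) φ'^2). Compute
    ∂L/∂φ = 0  (L has no explicit φ dependence),
    ∂L/∂φ' = 4 sin^2(θ) φ' / sqrt(1 + sin^2(θ) φ'^2).
Since ∂L/∂φ = 0, the Euler-Lagrange equation
    d/dθ(∂L/∂φ') − ∂L/∂φ = 0
reduces to d/dθ(∂L/∂φ') = 0, i.e. the momentum conjugate to φ is conserved:
    4 sin^2(θ) φ' / sqrt(1 + sin^2(θ) φ'^2) = C.
The overall factor of 4 is constant, so dividing through gives Clairaut's relation sin^2(θ) φ' / sqrt(1 + sin^2(θ) φ'^2) = C' (with C' = C/4). Solving for φ' and integrating gives the great-circle family
    cot(θ) = A cos(φ − φ_0),
i.e. the intersection of the sphere with a plane through the origin. The two constants A and φ_0 (equivalently C and one phase) are fixed by the two endpoint conditions.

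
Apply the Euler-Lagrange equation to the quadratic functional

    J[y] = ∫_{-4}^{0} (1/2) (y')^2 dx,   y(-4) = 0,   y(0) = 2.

The Lagrangian is L = (1/2) (y')^2.
Compute ∂L/∂y = 0, ∂L/∂y' = y'.
The Euler-Lagrange equation d/dx(∂L/∂y') − ∂L/∂y = 0 reduces to
    y'' = 0.
Its general solution is
    y(x) = A x + B,
with A, B fixed by the endpoint conditions.
Applying the endpoint conditions y(-4) = 0 and y(0) = 2: solve A·-4 + B = 0 and A·0 + B = 2. Subtracting gives A(0 − -4) = 2 − 0, so A = 1/2, and B = 0 − A·-4 = 2. Therefore
    y(x) = (1/2) x + 2.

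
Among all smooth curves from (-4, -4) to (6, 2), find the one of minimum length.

Arc-length functional: J[y] = ∫ sqrt(1 + (y')^2) dx.
Lagrangian L = sqrt(1 + (y')^2) has no explicit y dependence, so ∂L/∂y = 0 and the Euler-Lagrange equation gives
    d/dx( y' / sqrt(1 + (y')^2) ) = 0  ⇒  y' / sqrt(1 + (y')^2) = const.
Hence y' is constant, so y(x) is affine.
Fitting the endpoints (-4, -4) and (6, 2):
    slope m = (2 − (-4)) / (6 − (-4)) = 3/5,
    intercept c = (-4) − m·(-4) = -8/5.
Extremal: y(x) = (3/5) x - 8/5.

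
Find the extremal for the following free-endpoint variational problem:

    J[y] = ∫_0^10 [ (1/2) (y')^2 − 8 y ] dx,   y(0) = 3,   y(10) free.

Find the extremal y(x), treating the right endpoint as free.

The Lagrangian L = (1/2) (y')^2 − 8 y gives
    ∂L/∂y = −8,   ∂L/∂y' = y'.
Euler-Lagrange: d/dx(y') − (−8) = 0, i.e. y'' + 8 = 0, so
    y(x) = −(8/2) x^2 + C1 x + C2.
Fixed left endpoint y(0) = 3 ⇒ C2 = 3.
The right endpoint x = 10 is free, so the natural (transversality) condition is ∂L/∂y' |_{x=10} = 0, i.e. y'(10) = 0.
Compute y'(x) = −8 x + C1, so y'(10) = −80 + C1 = 0 ⇒ C1 = 80.
Therefore the extremal is
    y(x) = −4 x^2 + 80 x + 3.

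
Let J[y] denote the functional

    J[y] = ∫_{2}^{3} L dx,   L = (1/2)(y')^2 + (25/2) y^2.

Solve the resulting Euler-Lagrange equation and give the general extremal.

The Lagrangian is L = (1/2)(y')^2 + (25/2) y^2.
∂L/∂y = 25y.
∂L/∂y' = y'.
The Euler-Lagrange equation d/dx(∂L/∂y') − ∂L/∂y = 0 becomes:
    y'' - 25 y = 0
General solution: y(x) = A e^(5x) + B e^(-5x), where A and B are arbitrary constants fixed by the endpoint conditions.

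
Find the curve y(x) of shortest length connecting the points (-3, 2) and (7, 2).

Arc-length functional: J[y] = ∫ sqrt(1 + (y')^2) dx.
Lagrangian L = sqrt(1 + (y')^2) has no explicit y dependence, so ∂L/∂y = 0 and the Euler-Lagrange equation gives
    d/dx( y' / sqrt(1 + (y')^2) ) = 0  ⇒  y' / sqrt(1 + (y')^2) = const.
Hence y' is constant, so y(x) is affine.
Fitting the endpoints (-3, 2) and (7, 2):
    slope m = (2 − 2) / (7 − (-3)) = 0,
    intercept c = 2 − m·(-3) = 2.
Extremal: y(x) = 2.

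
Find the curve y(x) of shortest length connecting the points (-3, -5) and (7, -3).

Arc-length functional: J[y] = ∫ sqrt(1 + (y')^2) dx.
Lagrangian L = sqrt(1 + (y')^2) has no explicit y dependence, so ∂L/∂y = 0 and the Euler-Lagrange equation gives
    d/dx( y' / sqrt(1 + (y')^2) ) = 0  ⇒  y' / sqrt(1 + (y')^2) = const.
Hence y' is constant, so y(x) is affine.
Fitting the endpoints (-3, -5) and (7, -3):
    slope m = ((-3) − (-5)) / (7 − (-3)) = 1/5,
    intercept c = (-5) − m·(-3) = -22/5.
Extremal: y(x) = (1/5) x - 22/5.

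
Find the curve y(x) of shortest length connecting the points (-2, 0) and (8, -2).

Arc-length functional: J[y] = ∫ sqrt(1 + (y')^2) dx.
Lagrangian L = sqrt(1 + (y')^2) has no explicit y dependence, so ∂L/∂y = 0 and the Euler-Lagrange equation gives
    d/dx( y' / sqrt(1 + (y')^2) ) = 0  ⇒  y' / sqrt(1 + (y')^2) = const.
Hence y' is constant, so y(x) is affine.
Fitting the endpoints (-2, 0) and (8, -2):
    slope m = ((-2) − 0) / (8 − (-2)) = -1/5,
    intercept c = 0 − m·(-2) = -2/5.
Extremal: y(x) = (-1/5) x - 2/5.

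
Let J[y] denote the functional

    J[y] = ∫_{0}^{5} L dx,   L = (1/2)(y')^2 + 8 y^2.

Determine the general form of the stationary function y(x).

The Lagrangian is L = (1/2)(y')^2 + 8 y^2.
∂L/∂y = 16y.
∂L/∂y' = y'.
The Euler-Lagrange equation d/dx(∂L/∂y') − ∂L/∂y = 0 becomes:
    y'' - 16 y = 0
General solution: y(x) = A e^(4x) + B e^(-4x), where A and B are arbitrary constants fixed by the endpoint conditions.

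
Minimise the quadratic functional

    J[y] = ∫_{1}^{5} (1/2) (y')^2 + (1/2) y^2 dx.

The Lagrangian is L = (1/2) (y')^2 + (1/2) y^2.
Compute ∂L/∂y = y, ∂L/∂y' = y'.
The Euler-Lagrange equation d/dx(∂L/∂y') − ∂L/∂y = 0 reduces to
    y'' − y = 0.
Its general solution is
    y(x) = A e^x + B e^(−x),
with A, B fixed by the endpoint conditions.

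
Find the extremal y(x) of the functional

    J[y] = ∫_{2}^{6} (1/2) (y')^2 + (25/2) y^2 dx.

The Lagrangian is L = (1/2) (y')^2 + (25/2) y^2.
Compute ∂L/∂y = 25y, ∂L/∂y' = y'.
The Euler-Lagrange equation d/dx(∂L/∂y') − ∂L/∂y = 0 reduces to
    y'' − 25 y = 0.
Its general solution is
    y(x) = A e^(5x) + B e^(−5x),
with A, B fixed by the endpoint conditions.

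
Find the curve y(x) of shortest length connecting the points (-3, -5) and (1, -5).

Arc-length functional: J[y] = ∫ sqrt(1 + (y')^2) dx.
Lagrangian L = sqrt(1 + (y')^2) has no explicit y dependence, so ∂L/∂y = 0 and the Euler-Lagrange equation gives
    d/dx( y' / sqrt(1 + (y')^2) ) = 0  ⇒  y' / sqrt(1 + (y')^2) = const.
Hence y' is constant, so y(x) is affine.
Fitting the endpoints (-3, -5) and (1, -5):
    slope m = ((-5) − (-5)) / (1 − (-3)) = 0,
    intercept c = (-5) − m·(-3) = -5.
Extremal: y(x) = -5.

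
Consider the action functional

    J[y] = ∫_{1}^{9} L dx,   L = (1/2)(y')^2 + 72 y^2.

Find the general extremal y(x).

The Lagrangian is L = (1/2)(y')^2 + 72 y^2.
∂L/∂y = 144y.
∂L/∂y' = y'.
The Euler-Lagrange equation d/dx(∂L/∂y') − ∂L/∂y = 0 becomes:
    y'' - 144 y = 0
General solution: y(x) = A e^(12x) + B e^(-12x), where A and B are arbitrary constants fixed by the endpoint conditions.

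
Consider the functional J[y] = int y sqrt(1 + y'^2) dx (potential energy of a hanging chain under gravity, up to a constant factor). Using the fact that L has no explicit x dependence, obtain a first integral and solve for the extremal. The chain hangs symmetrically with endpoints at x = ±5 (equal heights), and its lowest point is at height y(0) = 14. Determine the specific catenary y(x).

The Lagrangian L(y, y') = y sqrt(1 + y'^2) has no explicit x dependence, so the Beltrami identity applies:
    L − y' ∂L/∂y' = C.
Compute ∂L/∂y' = y · y' / sqrt(1 + y'^2). Then
    L − y' ∂L/∂y'
    = y sqrt(1 + y'^2) − y · y'^2 / sqrt(1 + y'^2)
    = y (1 + y'^2 − y'^2) / sqrt(1 + y'^2)
    = y / sqrt(1 + y'^2) = C.
Squaring gives y^2 = C^2 (1 + y'^2), i.e.
    y'^2 = y^2 / C^2 − 1.
Separating variables,
    dy / sqrt(y^2 − C^2) = dx / C,
and integrating gives arccosh(y / C) = (x − a)/C, so
    y(x) = C cosh((x − a)/C),
the catenary. The constants C and a are fixed by the two endpoint conditions (and, for the hanging-chain problem, the length constraint selects C).
Now fit the given data. The endpoints x = ±5 are symmetric at equal height, so the catenary is even about its minimum: a = 0 and y(x) = C cosh(x/C). The lowest point is y(0) = C cosh(0) = C, and we are told y(0) = 14, so C = 14. Therefore
    y(x) = 14 cosh(x/14),
and at the endpoints
    y(±5) = 14 cosh(5/14).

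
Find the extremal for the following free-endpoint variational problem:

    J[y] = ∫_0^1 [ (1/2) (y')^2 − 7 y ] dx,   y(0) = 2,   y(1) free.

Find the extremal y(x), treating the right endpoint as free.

The Lagrangian L = (1/2) (y')^2 − 7 y gives
    ∂L/∂y = −7,   ∂L/∂y' = y'.
Euler-Lagrange: d/dx(y') − (−7) = 0, i.e. y'' + 7 = 0, so
    y(x) = −(7/2) x^2 + C1 x + C2.
Fixed left endpoint y(0) = 2 ⇒ C2 = 2.
The right endpoint x = 1 is free, so the natural (transversality) condition is ∂L/∂y' |_{x=1} = 0, i.e. y'(1) = 0.
Compute y'(x) = −7 x + C1, so y'(1) = −7 + C1 = 0 ⇒ C1 = 7.
Therefore the extremal is
    y(x) = −(7/2) x^2 + 7 x + 2.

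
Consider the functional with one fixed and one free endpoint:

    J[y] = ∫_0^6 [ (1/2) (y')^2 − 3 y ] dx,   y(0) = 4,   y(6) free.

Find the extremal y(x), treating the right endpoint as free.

The Lagrangian L = (1/2) (y')^2 − 3 y gives
    ∂L/∂y = −3,   ∂L/∂y' = y'.
Euler-Lagrange: d/dx(y') − (−3) = 0, i.e. y'' + 3 = 0, so
    y(x) = −(3/2) x^2 + C1 x + C2.
Fixed left endpoint y(0) = 4 ⇒ C2 = 4.
The right endpoint x = 6 is free, so the natural (transversality) condition is ∂L/∂y' |_{x=6} = 0, i.e. y'(6) = 0.
Compute y'(x) = −3 x + C1, so y'(6) = −18 + C1 = 0 ⇒ C1 = 18.
Therefore the extremal is
    y(x) = −(3/2) x^2 + 18 x + 4.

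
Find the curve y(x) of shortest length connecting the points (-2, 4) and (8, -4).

Arc-length functional: J[y] = ∫ sqrt(1 + (y')^2) dx.
Lagrangian L = sqrt(1 + (y')^2) has no explicit y dependence, so ∂L/∂y = 0 and the Euler-Lagrange equation gives
    d/dx( y' / sqrt(1 + (y')^2) ) = 0  ⇒  y' / sqrt(1 + (y')^2) = const.
Hence y' is constant, so y(x) is affine.
Fitting the endpoints (-2, 4) and (8, -4):
    slope m = ((-4) − 4) / (8 − (-2)) = -4/5,
    intercept c = 4 − m·(-2) = 12/5.
Extremal: y(x) = (-4/5) x + 12/5.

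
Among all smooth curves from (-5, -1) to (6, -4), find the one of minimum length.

Arc-length functional: J[y] = ∫ sqrt(1 + (y')^2) dx.
Lagrangian L = sqrt(1 + (y')^2) has no explicit y dependence, so ∂L/∂y = 0 and the Euler-Lagrange equation gives
    d/dx( y' / sqrt(1 + (y')^2) ) = 0  ⇒  y' / sqrt(1 + (y')^2) = const.
Hence y' is constant, so y(x) is affine.
Fitting the endpoints (-5, -1) and (6, -4):
    slope m = ((-4) − (-1)) / (6 − (-5)) = -3/11,
    intercept c = (-1) − m·(-5) = -26/11.
Extremal: y(x) = (-3/11) x - 26/11.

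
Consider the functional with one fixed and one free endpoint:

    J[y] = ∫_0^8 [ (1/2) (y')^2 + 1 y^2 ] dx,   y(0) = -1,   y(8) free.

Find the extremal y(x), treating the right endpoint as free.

The Lagrangian L = (1/2) (y')^2 + 1 y^2 gives
    ∂L/∂y = 2 y,   ∂L/∂y' = y'.
Euler-Lagrange: y'' − 2 y = 0.
With k = sqrt(2), the general solution is
    y(x) = A cosh(sqrt(2) x) + B sinh(sqrt(2) x).
Fixed left endpoint y(0) = -1 ⇒ A = -1.
The right endpoint x = 8 is free, so the natural (transversality) condition is ∂L/∂y' |_{x=8} = 0, i.e. y'(8) = 0.
Compute y'(x) = A k sinh(k x) + B k cosh(k x), so
    y'(8) = A k sinh(k·8) + B k cosh(k·8) = 0
    ⇒ B = −A tanh(k·8) = tanh(sqrt(2)·8).
Therefore the extremal is
    y(x) = −cosh(sqrt(2) x) + tanh(sqrt(2)·8) sinh(sqrt(2) x).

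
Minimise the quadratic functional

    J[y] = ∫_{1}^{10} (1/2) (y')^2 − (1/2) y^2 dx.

The Lagrangian is L = (1/2) (y')^2 − (1/2) y^2.
Compute ∂L/∂y = -y, ∂L/∂y' = y'.
The Euler-Lagrange equation d/dx(∂L/∂y') − ∂L/∂y = 0 reduces to
    y'' + y = 0.
Its general solution is
    y(x) = A sin(x) + B cos(x),
with A, B fixed by the endpoint conditions.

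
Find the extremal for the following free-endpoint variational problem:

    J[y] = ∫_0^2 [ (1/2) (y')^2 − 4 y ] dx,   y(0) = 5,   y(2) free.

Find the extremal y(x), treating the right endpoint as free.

The Lagrangian L = (1/2) (y')^2 − 4 y gives
    ∂L/∂y = −4,   ∂L/∂y' = y'.
Euler-Lagrange: d/dx(y') − (−4) = 0, i.e. y'' + 4 = 0, so
    y(x) = −(4/2) x^2 + C1 x + C2.
Fixed left endpoint y(0) = 5 ⇒ C2 = 5.
The right endpoint x = 2 is free, so the natural (transversality) condition is ∂L/∂y' |_{x=2} = 0, i.e. y'(2) = 0.
Compute y'(x) = −4 x + C1, so y'(2) = −8 + C1 = 0 ⇒ C1 = 8.
Therefore the extremal is
    y(x) = −2 x^2 + 8 x + 5.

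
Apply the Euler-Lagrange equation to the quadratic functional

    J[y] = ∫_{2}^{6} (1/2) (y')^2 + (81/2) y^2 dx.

The Lagrangian is L = (1/2) (y')^2 + (81/2) y^2.
Compute ∂L/∂y = 81y, ∂L/∂y' = y'.
The Euler-Lagrange equation d/dx(∂L/∂y') − ∂L/∂y = 0 reduces to
    y'' − 81 y = 0.
Its general solution is
    y(x) = A e^(9x) + B e^(−9x),
with A, B fixed by the endpoint conditions.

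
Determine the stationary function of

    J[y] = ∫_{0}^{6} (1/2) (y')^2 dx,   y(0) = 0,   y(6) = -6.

The Lagrangian is L = (1/2) (y')^2.
Compute ∂L/∂y = 0, ∂L/∂y' = y'.
The Euler-Lagrange equation d/dx(∂L/∂y') − ∂L/∂y = 0 reduces to
    y'' = 0.
Its general solution is
    y(x) = A x + B,
with A, B fixed by the endpoint conditions.
Applying the endpoint conditions y(0) = 0 and y(6) = -6: solve A·0 + B = 0 and A·6 + B = -6. Subtracting gives A(6 − 0) = -6 − 0, so A = -1, and B = 0 − A·0 = 0. Therefore
    y(x) = -x.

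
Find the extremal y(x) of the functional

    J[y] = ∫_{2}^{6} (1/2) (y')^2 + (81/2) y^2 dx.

The Lagrangian is L = (1/2) (y')^2 + (81/2) y^2.
Compute ∂L/∂y = 81y, ∂L/∂y' = y'.
The Euler-Lagrange equation d/dx(∂L/∂y') − ∂L/∂y = 0 reduces to
    y'' − 81 y = 0.
Its general solution is
    y(x) = A e^(9x) + B e^(−9x),
with A, B fixed by the endpoint conditions.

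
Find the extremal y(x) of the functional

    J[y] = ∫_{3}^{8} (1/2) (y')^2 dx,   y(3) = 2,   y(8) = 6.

The Lagrangian is L = (1/2) (y')^2.
Compute ∂L/∂y = 0, ∂L/∂y' = y'.
The Euler-Lagrange equation d/dx(∂L/∂y') − ∂L/∂y = 0 reduces to
    y'' = 0.
Its general solution is
    y(x) = A x + B,
with A, B fixed by the endpoint conditions.
Applying the endpoint conditions y(3) = 2 and y(8) = 6: solve A·3 + B = 2 and A·8 + B = 6. Subtracting gives A(8 − 3) = 6 − 2, so A = 4/5, and B = 2 − A·3 = -2/5. Therefore
    y(x) = (4/5) x - 2/5.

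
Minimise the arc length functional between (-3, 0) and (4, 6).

Arc-length functional: J[y] = ∫ sqrt(1 + (y')^2) dx.
Lagrangian L = sqrt(1 + (y')^2) has no explicit y dependence, so ∂L/∂y = 0 and the Euler-Lagrange equation gives
    d/dx( y' / sqrt(1 + (y')^2) ) = 0  ⇒  y' / sqrt(1 + (y')^2) = const.
Hence y' is constant, so y(x) is affine.
Fitting the endpoints (-3, 0) and (4, 6):
    slope m = (6 − 0) / (4 − (-3)) = 6/7,
    intercept c = 0 − m·(-3) = 18/7.
Extremal: y(x) = (6/7) x + 18/7.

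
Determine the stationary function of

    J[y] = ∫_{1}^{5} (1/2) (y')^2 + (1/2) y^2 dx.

The Lagrangian is L = (1/2) (y')^2 + (1/2) y^2.
Compute ∂L/∂y = y, ∂L/∂y' = y'.
The Euler-Lagrange equation d/dx(∂L/∂y') − ∂L/∂y = 0 reduces to
    y'' − y = 0.
Its general solution is
    y(x) = A e^x + B e^(−x),
with A, B fixed by the endpoint conditions.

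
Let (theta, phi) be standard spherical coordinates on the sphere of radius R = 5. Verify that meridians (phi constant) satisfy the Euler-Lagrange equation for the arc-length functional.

On the sphere of radius R = 5 with spherical coordinates (θ, φ), the induced metric is
    ds^2 = 25(dθ^2 + sin^2(θ) dφ^2).
Using θ as the parameter, the arc-length functional becomes
    J[φ] = ∫ 5 sqrt(1 + sin^2(θ) (dφ/dθ)^2) dθ.
So L = 5 sqrt(1 + sin^2(θ) φ'^2). Compute
    ∂L/∂φ = 0  (L has no explicit φ dependence),
    ∂L/∂φ' = 5 sin^2(θ) φ' / sqrt(1 + sin^2(θ) φ'^2).
For the candidate φ(θ) = c (constant), φ' = 0, so ∂L/∂φ' evaluated along the candidate vanishes, and ∂L/∂φ is identically zero. Hence
    d/dθ(∂L/∂φ') − ∂L/∂φ = 0
is satisfied. Therefore meridians φ = const are extremals of arc length — they are geodesics on the sphere.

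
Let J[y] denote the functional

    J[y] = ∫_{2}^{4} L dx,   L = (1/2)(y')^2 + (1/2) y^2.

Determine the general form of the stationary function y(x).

The Lagrangian is L = (1/2)(y')^2 + (1/2) y^2.
∂L/∂y = y.
∂L/∂y' = y'.
The Euler-Lagrange equation d/dx(∂L/∂y') − ∂L/∂y = 0 becomes:
    y'' - y = 0
General solution: y(x) = A e^x + B e^(-x), where A and B are arbitrary constants fixed by the endpoint conditions.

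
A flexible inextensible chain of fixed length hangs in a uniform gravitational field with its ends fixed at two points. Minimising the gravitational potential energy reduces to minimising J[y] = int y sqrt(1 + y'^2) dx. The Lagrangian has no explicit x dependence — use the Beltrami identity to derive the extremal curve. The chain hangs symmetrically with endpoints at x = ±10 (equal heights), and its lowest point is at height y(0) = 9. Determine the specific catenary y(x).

The Lagrangian L(y, y') = y sqrt(1 + y'^2) has no explicit x dependence, so the Beltrami identity applies:
    L − y' ∂L/∂y' = C.
Compute ∂L/∂y' = y · y' / sqrt(1 + y'^2). Then
    L − y' ∂L/∂y'
    = y sqrt(1 + y'^2) − y · y'^2 / sqrt(1 + y'^2)
    = y (1 + y'^2 − y'^2) / sqrt(1 + y'^2)
    = y / sqrt(1 + y'^2) = C.
Squaring gives y^2 = C^2 (1 + y'^2), i.e.
    y'^2 = y^2 / C^2 − 1.
Separating variables,
    dy / sqrt(y^2 − C^2) = dx / C,
and integrating gives arccosh(y / C) = (x − a)/C, so
    y(x) = C cosh((x − a)/C),
the catenary. The constants C and a are fixed by the two endpoint conditions (and, for the hanging-chain problem, the length constraint selects C).
Now fit the given data. The endpoints x = ±10 are symmetric at equal height, so the catenary is even about its minimum: a = 0 and y(x) = C cosh(x/C). The lowest point is y(0) = C cosh(0) = C, and we are told y(0) = 9, so C = 9. Therefore
    y(x) = 9 cosh(x/9),
and at the endpoints
    y(±10) = 9 cosh(10/9).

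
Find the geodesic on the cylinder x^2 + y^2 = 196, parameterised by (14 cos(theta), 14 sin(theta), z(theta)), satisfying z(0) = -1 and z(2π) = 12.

Parameterise the cylinder of radius R = 14 as
    r(θ) = (14 cos θ, 14 sin θ, z(θ)).
The arc-length element is
    ds = sqrt(196 + (dz/dθ)^2) dθ,
so the Lagrangian is L = sqrt(196 + z'^2).
L depends on z' only, not on z or θ, so ∂L/∂z = 0 and
    ∂L/∂z' = z' / sqrt(196 + z'^2).
The Euler-Lagrange equation gives
    d/dθ( z' / sqrt(196 + z'^2) ) = 0,
so z' is constant. Integrating once:
    z(θ) = a θ + b,
a helix on the cylinder (a straight line when the cylinder is unrolled). The constants a, b are determined by the endpoint conditions.
With endpoint conditions z(0) = -1 and z(2π) = 12: from z(0) = b we get b = -1, and a·2π + -1 = 12 gives a = 13/(2π), so
    z(θ) = (13/(2π)) θ − 1.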